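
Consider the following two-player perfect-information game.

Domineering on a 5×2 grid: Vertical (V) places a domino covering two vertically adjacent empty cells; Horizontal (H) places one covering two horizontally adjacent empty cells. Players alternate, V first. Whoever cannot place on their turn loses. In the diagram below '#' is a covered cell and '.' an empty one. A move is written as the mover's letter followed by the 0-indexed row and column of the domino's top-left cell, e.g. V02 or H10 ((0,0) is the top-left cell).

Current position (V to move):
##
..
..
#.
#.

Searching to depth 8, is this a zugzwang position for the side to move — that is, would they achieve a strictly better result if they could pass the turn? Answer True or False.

[##/../../#./#.] V move#1: V10:+1/##/#./#./#./#.*, V11:+1/##/.#/.#/#./#., V21:-1/##/../.#/##/#., V31:-1/##/../../##/##
[##/#./#./#./#.] end (terminal -1, H#2); searched ##/../../#./#. to 8
if V skipped the turn, H would face:
~ [##/../../#./#.] H move#1: H10:-1/##/##/../#./#., H20:+1/##/../##/#./#.*
~ [##/../##/#./#.] V move#2: V31:-1/##/../##/##/##*
~ [##/../##/##/##] H move#3: H10:+1/##/##/##/##/##*
~ [##/##/##/##/##] end (terminal -1, V#4); searched ##/../../#./#. to 8
compare (V): move=+1 vs pass=-1

zugzwang(##/../../#./#., V) = False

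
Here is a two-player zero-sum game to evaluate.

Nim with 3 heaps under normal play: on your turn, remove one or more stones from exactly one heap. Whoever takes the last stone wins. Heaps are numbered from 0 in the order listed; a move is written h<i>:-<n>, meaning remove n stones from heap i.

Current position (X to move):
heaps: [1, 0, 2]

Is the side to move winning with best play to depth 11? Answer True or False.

X winning at [(1,0,2)]: True

ply 1, X at (1,0,2) | h0:-1=-1→(0,0,2); h2:-1=+1→(1,0,1)*; h2:-2=-1→(1,0,0)
ply 2, O at (1,0,1) | h0:-1=-1→(0,0,1)*; h2:-1=-1→(1,0,0)
ply 3, X at (0,0,1) | h2:-1=+1→(0,0,0)*
ply 4: (0,0,0) is terminal -1 (O); from (1,0,2) depth 11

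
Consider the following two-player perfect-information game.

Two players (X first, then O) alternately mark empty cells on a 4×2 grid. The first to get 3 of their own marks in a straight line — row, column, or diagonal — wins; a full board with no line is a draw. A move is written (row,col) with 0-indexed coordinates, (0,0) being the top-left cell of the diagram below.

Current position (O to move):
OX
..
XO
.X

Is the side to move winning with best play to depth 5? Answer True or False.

O winning at [OX/../XO/.X]: False

[OX/../XO/.X] O move#1: (1,0):+0/OX/O./XO/.X*, (1,1):+0/OX/.O/XO/.X, (3,0):+0/OX/../XO/OX
[OX/O./XO/.X] X move#2: (1,1):+0/OX/OX/XO/.X*, (3,0):+0/OX/O./XO/XX
[OX/OX/XO/.X] O move#3: (3,0):+0/OX/OX/XO/OX*
[OX/OX/XO/OX] end (terminal +0, X#4); searched OX/../XO/.X to 5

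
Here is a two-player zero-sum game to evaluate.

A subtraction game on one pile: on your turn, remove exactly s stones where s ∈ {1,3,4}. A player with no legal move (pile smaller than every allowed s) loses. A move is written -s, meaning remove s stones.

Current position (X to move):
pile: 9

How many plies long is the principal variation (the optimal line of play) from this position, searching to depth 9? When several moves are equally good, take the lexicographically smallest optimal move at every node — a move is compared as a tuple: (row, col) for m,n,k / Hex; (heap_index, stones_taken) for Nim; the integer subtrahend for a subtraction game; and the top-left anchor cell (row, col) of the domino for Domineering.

[9] X move#1: -1:-1/8*, -3:-1/6, -4:-1/5
[8] O move#2: -1:+1/7*, -3:-1/5, -4:-1/4
[7] X move#3: -1:-1/6*, -3:-1/4, -4:-1/3
[6] O move#4: -1:-1/5, -3:-1/3, -4:+1/2*
[2] X move#5: -1:-1/1*
[1] O move#6: -1:+1/0*
[0] end (terminal -1, X#7); searched 9 to 9

PV length from [9]: 6 plies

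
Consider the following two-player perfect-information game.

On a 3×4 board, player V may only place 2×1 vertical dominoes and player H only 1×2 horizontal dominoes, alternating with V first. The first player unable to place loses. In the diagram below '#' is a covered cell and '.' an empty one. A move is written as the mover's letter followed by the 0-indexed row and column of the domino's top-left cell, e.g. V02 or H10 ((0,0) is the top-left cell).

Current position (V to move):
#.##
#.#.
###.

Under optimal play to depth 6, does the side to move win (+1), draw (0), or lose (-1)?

p1 V@[#.##/#.#./###.]: V01[####/###./###.]+1* V13[#.##/#.##/####]+1
p2 H@[####/###./###.] terminal -1; root [#.##/#.#./###.] d6

value(#.##/#.#./###., V) = +1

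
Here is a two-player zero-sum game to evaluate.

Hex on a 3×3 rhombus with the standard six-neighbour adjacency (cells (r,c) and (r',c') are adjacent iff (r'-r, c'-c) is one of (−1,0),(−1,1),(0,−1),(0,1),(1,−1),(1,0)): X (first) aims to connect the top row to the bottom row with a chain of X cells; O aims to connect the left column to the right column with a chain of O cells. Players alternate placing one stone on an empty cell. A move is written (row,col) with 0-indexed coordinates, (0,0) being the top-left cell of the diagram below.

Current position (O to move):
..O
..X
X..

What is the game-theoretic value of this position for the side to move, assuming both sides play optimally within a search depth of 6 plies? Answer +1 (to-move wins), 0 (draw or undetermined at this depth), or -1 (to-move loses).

value(..O/..X/X.., O) = +1

p1 O@[..O/..X/X..]: (0,0)[O.O/..X/X..]-1 (0,1)[.OO/..X/X..]+1* (1,0)[..O/O.X/X..]+1 (1,1)[..O/.OX/X..]-1 (2,1)[..O/..X/XO.]-1 (2,2)[..O/..X/X.O]-1
p2 X@[.OO/..X/X..]: (0,0)[XOO/..X/X..]-1* (1,0)[.OO/X.X/X..]-1 (1,1)[.OO/.XX/X..]-1 (2,1)[.OO/..X/XX.]-1 (2,2)[.OO/..X/X.X]-1
p3 O@[XOO/..X/X..]: (1,0)[XOO/O.X/X..]+1* (1,1)[XOO/.OX/X..]-1 (2,1)[XOO/..X/XO.]-1 (2,2)[XOO/..X/X.O]-1
p4 X@[XOO/O.X/X..] terminal -1; root [..O/..X/X..] d6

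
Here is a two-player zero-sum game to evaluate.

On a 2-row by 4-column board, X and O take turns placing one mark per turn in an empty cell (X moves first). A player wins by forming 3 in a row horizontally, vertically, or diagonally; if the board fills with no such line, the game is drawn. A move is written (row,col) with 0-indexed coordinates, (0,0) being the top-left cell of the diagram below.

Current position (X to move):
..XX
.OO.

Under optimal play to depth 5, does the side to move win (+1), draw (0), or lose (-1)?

value(..XX/.OO., X) = +1

ply 1, X at ..XX/.OO. | (0,0)=-1→X.XX/.OO.; (0,1)=+1→.XXX/.OO.*; (1,0)=-1→..XX/XOO.; (1,3)=-1→..XX/.OOX
ply 2: .XXX/.OO. is terminal -1 (O); from ..XX/.OO. depth 5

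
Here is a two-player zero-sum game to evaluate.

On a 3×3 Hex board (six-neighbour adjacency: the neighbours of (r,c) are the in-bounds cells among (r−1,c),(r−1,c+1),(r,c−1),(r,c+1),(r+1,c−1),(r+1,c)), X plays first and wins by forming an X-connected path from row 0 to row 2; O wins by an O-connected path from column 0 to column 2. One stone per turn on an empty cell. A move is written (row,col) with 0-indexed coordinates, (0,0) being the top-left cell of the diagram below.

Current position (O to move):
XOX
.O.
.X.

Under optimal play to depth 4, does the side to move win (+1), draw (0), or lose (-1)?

[XOX/.O./.X.] O move#1: (1,0):-1/XOX/OO./.X., (1,2):+1/XOX/.OO/.X.*, (2,0):-1/XOX/.O./OX., (2,2):-1/XOX/.O./.XO
[XOX/.OO/.X.] X move#2: (1,0):-1/XOX/XOO/.X.*, (2,0):-1/XOX/.OO/XX., (2,2):-1/XOX/.OO/.XX
[XOX/XOO/.X.] O move#3: (2,0):+1/XOX/XOO/OX.*, (2,2):-1/XOX/XOO/.XO
[XOX/XOO/OX.] end (terminal -1, X#4); searched XOX/.O./.X. to 4

value(XOX/.O./.X., O) = +1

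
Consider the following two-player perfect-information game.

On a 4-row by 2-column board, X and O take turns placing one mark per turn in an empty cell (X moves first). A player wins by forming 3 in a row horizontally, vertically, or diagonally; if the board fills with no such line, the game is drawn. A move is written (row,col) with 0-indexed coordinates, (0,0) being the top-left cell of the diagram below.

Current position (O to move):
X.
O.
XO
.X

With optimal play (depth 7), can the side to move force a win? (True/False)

p1 O@[X./O./XO/.X]: (0,1)[XO/O./XO/.X]+0* (1,1)[X./OO/XO/.X]+0 (3,0)[X./O./XO/OX]+0
p2 X@[XO/O./XO/.X]: (1,1)[XO/OX/XO/.X]+0* (3,0)[XO/O./XO/XX]-1
p3 O@[XO/OX/XO/.X]: (3,0)[XO/OX/XO/OX]+0*
p4 X@[XO/OX/XO/OX] terminal +0; root [X./O./XO/.X] d7

O winning at [X./O./XO/.X]: False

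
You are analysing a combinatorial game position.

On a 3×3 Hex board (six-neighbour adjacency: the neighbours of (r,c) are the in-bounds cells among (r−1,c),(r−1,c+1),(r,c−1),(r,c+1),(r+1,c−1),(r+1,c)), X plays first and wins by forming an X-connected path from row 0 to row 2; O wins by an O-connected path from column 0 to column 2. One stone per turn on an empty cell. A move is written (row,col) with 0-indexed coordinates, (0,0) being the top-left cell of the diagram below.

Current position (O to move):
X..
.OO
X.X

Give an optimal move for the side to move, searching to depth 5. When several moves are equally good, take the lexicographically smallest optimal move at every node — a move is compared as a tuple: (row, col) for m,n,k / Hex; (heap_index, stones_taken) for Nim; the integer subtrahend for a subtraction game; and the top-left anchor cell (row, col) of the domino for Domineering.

O's best at [X../.OO/X.X]: (1,0)

p1 O@[X../.OO/X.X]: (0,1)[XO./.OO/X.X]-1 (0,2)[X.O/.OO/X.X]-1 (1,0)[X../OOO/X.X]+1* (2,1)[X../.OO/XOX]-1
p2 X@[X../OOO/X.X] terminal -1; root [X../.OO/X.X] d5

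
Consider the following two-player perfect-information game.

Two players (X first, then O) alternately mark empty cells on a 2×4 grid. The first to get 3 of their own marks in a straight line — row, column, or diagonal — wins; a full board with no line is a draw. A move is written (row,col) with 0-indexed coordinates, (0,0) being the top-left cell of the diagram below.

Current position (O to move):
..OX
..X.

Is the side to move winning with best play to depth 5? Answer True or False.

p1 O@[..OX/..X.]: (0,0)[O.OX/..X.]+0* (0,1)[.OOX/..X.]+0 (1,0)[..OX/O.X.]+0 (1,1)[..OX/.OX.]+0 (1,3)[..OX/..XO]+0
p2 X@[O.OX/..X.]: (0,1)[OXOX/..X.]+0* (1,0)[O.OX/X.X.]-1 (1,1)[O.OX/.XX.]-1 (1,3)[O.OX/..XX]-1
p3 O@[OXOX/..X.]: (1,0)[OXOX/O.X.]+0* (1,1)[OXOX/.OX.]+0 (1,3)[OXOX/..XO]+0
p4 X@[OXOX/O.X.]: (1,1)[OXOX/OXX.]+0* (1,3)[OXOX/O.XX]+0
p5 O@[OXOX/OXX.]: (1,3)[OXOX/OXXO]+0*
p6 X@[OXOX/OXXO] terminal +0; root [..OX/..X.] d5

O winning at [..OX/..X.]: False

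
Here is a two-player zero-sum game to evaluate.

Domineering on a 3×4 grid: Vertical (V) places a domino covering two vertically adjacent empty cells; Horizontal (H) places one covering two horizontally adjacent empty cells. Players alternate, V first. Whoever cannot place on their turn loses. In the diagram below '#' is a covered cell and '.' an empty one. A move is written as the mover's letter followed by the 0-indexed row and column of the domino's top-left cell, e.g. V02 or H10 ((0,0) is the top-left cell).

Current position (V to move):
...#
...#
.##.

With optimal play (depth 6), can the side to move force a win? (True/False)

V winning at [...#/...#/.##.]: True

ply 1, V at ...#/...#/.##. | V00=-1→#..#/#..#/.##.; V01=+1→.#.#/.#.#/.##.*; V02=-1→..##/..##/.##.; V10=-1→...#/#..#/###.
ply 2: .#.#/.#.#/.##. is terminal -1 (H); from ...#/...#/.##. depth 6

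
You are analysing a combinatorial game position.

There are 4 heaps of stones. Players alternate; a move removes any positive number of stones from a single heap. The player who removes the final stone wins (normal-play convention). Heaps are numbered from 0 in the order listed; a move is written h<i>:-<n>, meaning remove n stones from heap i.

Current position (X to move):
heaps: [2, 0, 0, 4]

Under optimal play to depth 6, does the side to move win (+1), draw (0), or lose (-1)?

value((2,0,0,4), X) = +1

ply 1, X at (2,0,0,4) | h0:-1=-1→(1,0,0,4); h0:-2=-1→(0,0,0,4); h3:-1=-1→(2,0,0,3); h3:-2=+1→(2,0,0,2)*; h3:-3=-1→(2,0,0,1); h3:-4=-1→(2,0,0,0)
ply 2, O at (2,0,0,2) | h0:-1=-1→(1,0,0,2)*; h0:-2=-1→(0,0,0,2); h3:-1=-1→(2,0,0,1); h3:-2=-1→(2,0,0,0)
ply 3, X at (1,0,0,2) | h0:-1=-1→(0,0,0,2); h3:-1=+1→(1,0,0,1)*; h3:-2=-1→(1,0,0,0)
ply 4, O at (1,0,0,1) | h0:-1=-1→(0,0,0,1)*; h3:-1=-1→(1,0,0,0)
ply 5, X at (0,0,0,1) | h3:-1=+1→(0,0,0,0)*
ply 6: (0,0,0,0) is terminal -1 (O); from (2,0,0,4) depth 6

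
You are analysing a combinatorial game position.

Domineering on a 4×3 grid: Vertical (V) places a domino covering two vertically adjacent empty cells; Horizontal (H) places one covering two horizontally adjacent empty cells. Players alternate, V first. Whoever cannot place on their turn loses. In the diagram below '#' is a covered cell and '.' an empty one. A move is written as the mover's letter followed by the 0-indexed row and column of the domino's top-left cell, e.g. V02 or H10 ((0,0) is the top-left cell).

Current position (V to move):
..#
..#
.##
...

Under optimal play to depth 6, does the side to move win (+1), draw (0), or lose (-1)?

value(..#/..#/.##/..., V) = +1

ply 1, V at ..#/..#/.##/... | V00=+1→#.#/#.#/.##/...*; V01=+1→.##/.##/.##/...; V10=-1→..#/#.#/###/...; V20=-1→..#/..#/###/#..
ply 2, H at #.#/#.#/.##/... | H30=-1→#.#/#.#/.##/##.*; H31=-1→#.#/#.#/.##/.##
ply 3, V at #.#/#.#/.##/##. | V01=+1→###/###/.##/##.*
ply 4: ###/###/.##/##. is terminal -1 (H); from ..#/..#/.##/... depth 6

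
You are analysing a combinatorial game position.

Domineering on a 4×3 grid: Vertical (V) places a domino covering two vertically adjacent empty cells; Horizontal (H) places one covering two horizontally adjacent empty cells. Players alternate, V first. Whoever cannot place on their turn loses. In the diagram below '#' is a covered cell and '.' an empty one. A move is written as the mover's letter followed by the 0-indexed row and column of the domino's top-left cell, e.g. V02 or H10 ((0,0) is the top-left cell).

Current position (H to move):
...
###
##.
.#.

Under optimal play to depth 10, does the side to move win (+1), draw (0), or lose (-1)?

ply 1, H at .../###/##./.#. | H00=-1→##./###/##./.#.*; H01=-1→.##/###/##./.#.
ply 2, V at ##./###/##./.#. | V22=+1→##./###/###/.##*
ply 3: ##./###/###/.## is terminal -1 (H); from .../###/##./.#. depth 10

value(.../###/##./.#., H) = -1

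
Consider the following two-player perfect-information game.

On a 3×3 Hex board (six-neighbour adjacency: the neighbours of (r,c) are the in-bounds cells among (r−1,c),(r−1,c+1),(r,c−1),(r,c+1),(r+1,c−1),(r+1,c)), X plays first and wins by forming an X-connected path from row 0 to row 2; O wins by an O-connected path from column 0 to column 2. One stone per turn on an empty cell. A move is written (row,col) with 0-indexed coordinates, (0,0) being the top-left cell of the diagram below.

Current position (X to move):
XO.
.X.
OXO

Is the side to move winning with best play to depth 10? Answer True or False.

p1 X@[XO./.X./OXO]: (0,2)[XOX/.X./OXO]+1* (1,0)[XO./XX./OXO]+1 (1,2)[XO./.XX/OXO]+1
p2 O@[XOX/.X./OXO] terminal -1; root [XO./.X./OXO] d10

X winning at [XO./.X./OXO]: True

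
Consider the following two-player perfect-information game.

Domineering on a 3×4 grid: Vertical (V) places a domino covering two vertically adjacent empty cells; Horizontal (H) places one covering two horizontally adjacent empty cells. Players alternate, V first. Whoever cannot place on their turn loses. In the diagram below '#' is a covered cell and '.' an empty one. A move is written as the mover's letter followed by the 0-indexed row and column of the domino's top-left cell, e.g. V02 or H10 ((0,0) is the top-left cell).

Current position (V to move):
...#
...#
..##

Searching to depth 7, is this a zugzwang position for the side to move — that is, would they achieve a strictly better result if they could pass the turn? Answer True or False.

zugzwang(...#/...#/..##, V) = False

[...#/...#/..##] V move#1: V00:-1/#..#/#..#/..##, V01:+1/.#.#/.#.#/..##*, V02:-1/..##/..##/..##, V10:-1/...#/#..#/#.##, V11:+1/...#/.#.#/.###
[.#.#/.#.#/..##] H move#2: H20:-1/.#.#/.#.#/####*
[.#.#/.#.#/####] V move#3: V00:+1/##.#/##.#/####*, V02:+1/.###/.###/####
[##.#/##.#/####] end (terminal -1, H#4); searched ...#/...#/..## to 7
if V skipped the turn, H would face:
~ [...#/...#/..##] H move#1: H00:-1/##.#/...#/..##, H01:-1/.###/...#/..##, H10:+1/...#/##.#/..##*, H11:+1/...#/.###/..##, H20:-1/...#/...#/####
~ [...#/##.#/..##] V move#2: V02:-1/..##/####/..##*
~ [..##/####/..##] H move#3: H00:+1/####/####/..##*, H20:+1/..##/####/####
~ [####/####/..##] end (terminal -1, V#4); searched ...#/...#/..## to 7
compare (V): move=+1 vs pass=-1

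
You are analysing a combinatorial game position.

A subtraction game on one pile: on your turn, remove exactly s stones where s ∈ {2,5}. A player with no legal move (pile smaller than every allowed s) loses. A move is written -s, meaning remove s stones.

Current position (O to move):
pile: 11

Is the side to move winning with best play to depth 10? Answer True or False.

O winning at [11]: False

p1 O@[11]: -2[9]-1* -5[6]-1
p2 X@[9]: -2[7]+1* -5[4]+1
p3 O@[7]: -2[5]-1* -5[2]-1
p4 X@[5]: -2[3]-1 -5[0]+1*
p5 O@[0] terminal -1; root [11] d10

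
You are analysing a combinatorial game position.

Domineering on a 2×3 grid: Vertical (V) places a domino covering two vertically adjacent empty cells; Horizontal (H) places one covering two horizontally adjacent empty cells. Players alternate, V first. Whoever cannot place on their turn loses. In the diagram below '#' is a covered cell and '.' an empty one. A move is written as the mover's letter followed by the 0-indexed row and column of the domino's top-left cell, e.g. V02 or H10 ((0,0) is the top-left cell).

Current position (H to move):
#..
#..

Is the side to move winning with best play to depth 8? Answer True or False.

[#../#..] H move#1: H01:+1/###/#..*, H11:+1/#../###
[###/#..] end (terminal -1, V#2); searched #../#.. to 8

H winning at [#../#..]: True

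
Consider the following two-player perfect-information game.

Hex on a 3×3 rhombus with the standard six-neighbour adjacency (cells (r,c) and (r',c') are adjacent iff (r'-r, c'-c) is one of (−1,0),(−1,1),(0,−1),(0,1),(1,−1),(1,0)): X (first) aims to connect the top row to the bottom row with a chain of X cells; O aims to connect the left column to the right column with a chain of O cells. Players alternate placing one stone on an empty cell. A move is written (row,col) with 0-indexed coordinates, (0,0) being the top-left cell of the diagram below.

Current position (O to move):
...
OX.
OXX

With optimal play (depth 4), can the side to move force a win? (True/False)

[.../OX./OXX] O move#1: (0,0):-1/O../OX./OXX*, (0,1):-1/.O./OX./OXX, (0,2):-1/..O/OX./OXX, (1,2):-1/.../OXO/OXX
[O../OX./OXX] X move#2: (0,1):+1/OX./OX./OXX*, (0,2):+1/O.X/OX./OXX, (1,2):+1/O../OXX/OXX
[OX./OX./OXX] end (terminal -1, O#3); searched .../OX./OXX to 4

O winning at [.../OX./OXX]: False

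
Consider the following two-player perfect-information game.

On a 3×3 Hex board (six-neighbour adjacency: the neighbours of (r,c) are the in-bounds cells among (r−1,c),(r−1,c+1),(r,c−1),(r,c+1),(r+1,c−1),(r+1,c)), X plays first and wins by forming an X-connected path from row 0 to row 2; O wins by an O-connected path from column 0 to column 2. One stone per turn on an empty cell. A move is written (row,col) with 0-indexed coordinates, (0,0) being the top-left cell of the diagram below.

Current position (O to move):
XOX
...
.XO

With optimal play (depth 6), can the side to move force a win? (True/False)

O winning at [XOX/.../.XO]: False

ply 1, O at XOX/.../.XO | (1,0)=-1→XOX/O../.XO*; (1,1)=-1→XOX/.O./.XO; (1,2)=-1→XOX/..O/.XO; (2,0)=-1→XOX/.../OXO
ply 2, X at XOX/O../.XO | (1,1)=+1→XOX/OX./.XO*; (1,2)=+1→XOX/O.X/.XO; (2,0)=+1→XOX/O../XXO
ply 3: XOX/OX./.XO is terminal -1 (O); from XOX/.../.XO depth 6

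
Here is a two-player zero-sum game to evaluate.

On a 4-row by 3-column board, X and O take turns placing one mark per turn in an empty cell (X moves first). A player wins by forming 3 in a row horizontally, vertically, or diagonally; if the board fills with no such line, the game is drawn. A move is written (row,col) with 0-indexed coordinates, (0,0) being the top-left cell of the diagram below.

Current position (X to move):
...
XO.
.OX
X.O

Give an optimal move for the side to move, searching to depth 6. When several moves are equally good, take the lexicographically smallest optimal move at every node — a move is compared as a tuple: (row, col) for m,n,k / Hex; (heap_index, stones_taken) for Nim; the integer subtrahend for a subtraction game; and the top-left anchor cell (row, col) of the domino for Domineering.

X's best at [.../XO./.OX/X.O]: (2,0)

[.../XO./.OX/X.O] X move#1: (0,0):-1/X../XO./.OX/X.O, (0,1):-1/.X./XO./.OX/X.O, (0,2):-1/..X/XO./.OX/X.O, (1,2):-1/.../XOX/.OX/X.O, (2,0):+1/.../XO./XOX/X.O*, (3,1):-1/.../XO./.OX/XXO
[.../XO./XOX/X.O] end (terminal -1, O#2); searched .../XO./.OX/X.O to 6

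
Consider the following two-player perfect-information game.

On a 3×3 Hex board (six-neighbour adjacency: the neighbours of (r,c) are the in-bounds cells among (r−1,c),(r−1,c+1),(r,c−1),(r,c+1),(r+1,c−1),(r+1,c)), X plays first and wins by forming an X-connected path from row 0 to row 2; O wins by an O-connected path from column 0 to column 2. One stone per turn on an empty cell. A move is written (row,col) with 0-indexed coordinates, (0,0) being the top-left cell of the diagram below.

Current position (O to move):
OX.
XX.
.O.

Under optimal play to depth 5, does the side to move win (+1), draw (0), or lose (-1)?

value(OX./XX./.O., O) = +1

p1 O@[OX./XX./.O.]: (0,2)[OXO/XX./.O.]-1 (1,2)[OX./XXO/.O.]-1 (2,0)[OX./XX./OO.]+1* (2,2)[OX./XX./.OO]-1
p2 X@[OX./XX./OO.]: (0,2)[OXX/XX./OO.]-1* (1,2)[OX./XXX/OO.]-1 (2,2)[OX./XX./OOX]-1
p3 O@[OXX/XX./OO.]: (1,2)[OXX/XXO/OO.]+1* (2,2)[OXX/XX./OOO]+1
p4 X@[OXX/XXO/OO.] terminal -1; root [OX./XX./.O.] d5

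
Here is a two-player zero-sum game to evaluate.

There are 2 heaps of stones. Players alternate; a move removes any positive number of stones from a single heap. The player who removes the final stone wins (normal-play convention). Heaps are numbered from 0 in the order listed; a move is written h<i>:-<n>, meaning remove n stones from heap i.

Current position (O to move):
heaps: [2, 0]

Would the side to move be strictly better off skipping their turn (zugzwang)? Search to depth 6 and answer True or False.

ply 1, O at (2,0) | h0:-1=-1→(1,0); h0:-2=+1→(0,0)*
ply 2: (0,0) is terminal -1 (X); from (2,0) depth 6
if O skipped the turn, X would face:
~ ply 1, X at (2,0) | h0:-1=-1→(1,0); h0:-2=+1→(0,0)*
~ ply 2: (0,0) is terminal -1 (O); from (2,0) depth 6
compare (O): move=+1 vs pass=-1

zugzwang((2,0), O) = False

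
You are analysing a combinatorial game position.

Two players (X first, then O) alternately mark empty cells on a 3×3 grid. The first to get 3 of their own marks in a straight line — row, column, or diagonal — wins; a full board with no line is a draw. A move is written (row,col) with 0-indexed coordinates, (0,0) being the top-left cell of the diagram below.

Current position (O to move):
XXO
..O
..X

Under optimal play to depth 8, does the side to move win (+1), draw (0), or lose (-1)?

[XXO/..O/..X] O move#1: (1,0):-1/XXO/O.O/..X, (1,1):+1/XXO/.OO/..X*, (2,0):-1/XXO/..O/O.X, (2,1):-1/XXO/..O/.OX
[XXO/.OO/..X] X move#2: (1,0):-1/XXO/XOO/..X*, (2,0):-1/XXO/.OO/X.X, (2,1):-1/XXO/.OO/.XX
[XXO/XOO/..X] O move#3: (2,0):+1/XXO/XOO/O.X*, (2,1):-1/XXO/XOO/.OX
[XXO/XOO/O.X] end (terminal -1, X#4); searched XXO/..O/..X to 8

value(XXO/..O/..X, O) = +1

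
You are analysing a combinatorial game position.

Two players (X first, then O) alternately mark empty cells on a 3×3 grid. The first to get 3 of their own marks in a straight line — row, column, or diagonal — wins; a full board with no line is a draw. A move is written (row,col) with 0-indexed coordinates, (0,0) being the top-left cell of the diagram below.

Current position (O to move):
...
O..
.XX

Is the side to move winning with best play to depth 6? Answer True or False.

O winning at [.../O../.XX]: True

[.../O../.XX] O move#1: (0,0):-1/O../O../.XX, (0,1):-1/.O./O../.XX, (0,2):-1/..O/O../.XX, (1,1):-1/.../OO./.XX, (1,2):-1/.../O.O/.XX, (2,0):+1/.../O../OXX*
[.../O../OXX] X move#2: (0,0):-1/X../O../OXX*, (0,1):-1/.X./O../OXX, (0,2):-1/..X/O../OXX, (1,1):-1/.../OX./OXX, (1,2):-1/.../O.X/OXX
[X../O../OXX] O move#3: (0,1):-1/XO./O../OXX, (0,2):-1/X.O/O../OXX, (1,1):+1/X../OO./OXX*, (1,2):-1/X../O.O/OXX
[X../OO./OXX] X move#4: (0,1):-1/XX./OO./OXX*, (0,2):-1/X.X/OO./OXX, (1,2):-1/X../OOX/OXX
[XX./OO./OXX] O move#5: (0,2):+1/XXO/OO./OXX*, (1,2):+1/XX./OOO/OXX
[XXO/OO./OXX] end (terminal -1, X#6); searched .../O../.XX to 6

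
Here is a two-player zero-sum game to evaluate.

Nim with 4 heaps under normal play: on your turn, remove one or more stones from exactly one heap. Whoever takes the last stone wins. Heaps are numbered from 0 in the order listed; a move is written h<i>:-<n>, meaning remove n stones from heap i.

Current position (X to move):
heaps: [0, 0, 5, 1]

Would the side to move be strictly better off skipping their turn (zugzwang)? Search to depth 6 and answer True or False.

p1 X@[(0,0,5,1)]: h2:-1[(0,0,4,1)]-1 h2:-2[(0,0,3,1)]-1 h2:-3[(0,0,2,1)]-1 h2:-4[(0,0,1,1)]+1* h2:-5[(0,0,0,1)]-1 h3:-1[(0,0,5,0)]-1
p2 O@[(0,0,1,1)]: h2:-1[(0,0,0,1)]-1* h3:-1[(0,0,1,0)]-1
p3 X@[(0,0,0,1)]: h3:-1[(0,0,0,0)]+1*
p4 O@[(0,0,0,0)] terminal -1; root [(0,0,5,1)] d6
pass branch (O moves first from the same position):
  | p1 O@[(0,0,5,1)]: h2:-1[(0,0,4,1)]-1 h2:-2[(0,0,3,1)]-1 h2:-3[(0,0,2,1)]-1 h2:-4[(0,0,1,1)]+1* h2:-5[(0,0,0,1)]-1 h3:-1[(0,0,5,0)]-1
  | p2 X@[(0,0,1,1)]: h2:-1[(0,0,0,1)]-1* h3:-1[(0,0,1,0)]-1
  | p3 O@[(0,0,0,1)]: h3:-1[(0,0,0,0)]+1*
  | p4 X@[(0,0,0,0)] terminal -1; root [(0,0,5,1)] d6
X moving scores +1; X passing scores -1

zugzwang((0,0,5,1), X) = False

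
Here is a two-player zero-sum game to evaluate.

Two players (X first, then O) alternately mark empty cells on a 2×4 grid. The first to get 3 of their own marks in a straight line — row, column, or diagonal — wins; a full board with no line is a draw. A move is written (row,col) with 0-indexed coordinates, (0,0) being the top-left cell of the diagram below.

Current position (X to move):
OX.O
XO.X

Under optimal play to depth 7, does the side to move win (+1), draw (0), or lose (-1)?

[OX.O/XO.X] X move#1: (0,2):+0/OXXO/XO.X*, (1,2):+0/OX.O/XOXX
[OXXO/XO.X] O move#2: (1,2):+0/OXXO/XOOX*
[OXXO/XOOX] end (terminal +0, X#3); searched OX.O/XO.X to 7

value(OX.O/XO.X, X) = 0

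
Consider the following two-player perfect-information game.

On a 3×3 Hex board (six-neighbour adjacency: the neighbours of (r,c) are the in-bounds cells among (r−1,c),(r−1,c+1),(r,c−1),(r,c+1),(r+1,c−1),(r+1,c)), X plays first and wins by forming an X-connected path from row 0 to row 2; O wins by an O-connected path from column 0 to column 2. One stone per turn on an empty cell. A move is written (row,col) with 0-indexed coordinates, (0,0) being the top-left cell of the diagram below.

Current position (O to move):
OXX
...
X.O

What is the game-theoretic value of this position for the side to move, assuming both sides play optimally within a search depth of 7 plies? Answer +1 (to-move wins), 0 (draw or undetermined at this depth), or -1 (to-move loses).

value(OXX/.../X.O, O) = -1

p1 O@[OXX/.../X.O]: (1,0)[OXX/O../X.O]-1* (1,1)[OXX/.O./X.O]-1 (1,2)[OXX/..O/X.O]-1 (2,1)[OXX/.../XOO]-1
p2 X@[OXX/O../X.O]: (1,1)[OXX/OX./X.O]+1* (1,2)[OXX/O.X/X.O]+1 (2,1)[OXX/O../XXO]+1
p3 O@[OXX/OX./X.O] terminal -1; root [OXX/.../X.O] d7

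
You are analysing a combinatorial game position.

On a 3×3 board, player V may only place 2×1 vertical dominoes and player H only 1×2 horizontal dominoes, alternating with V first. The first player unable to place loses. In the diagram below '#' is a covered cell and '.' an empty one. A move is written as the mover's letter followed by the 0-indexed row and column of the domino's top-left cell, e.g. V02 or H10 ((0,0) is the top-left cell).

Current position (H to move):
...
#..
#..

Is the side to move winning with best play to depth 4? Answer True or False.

H winning at [.../#../#..]: True

ply 1, H at .../#../#.. | H00=-1→##./#../#..; H01=-1→.##/#../#..; H11=+1→.../###/#..*; H21=-1→.../#../###
ply 2: .../###/#.. is terminal -1 (V); from .../#../#.. depth 4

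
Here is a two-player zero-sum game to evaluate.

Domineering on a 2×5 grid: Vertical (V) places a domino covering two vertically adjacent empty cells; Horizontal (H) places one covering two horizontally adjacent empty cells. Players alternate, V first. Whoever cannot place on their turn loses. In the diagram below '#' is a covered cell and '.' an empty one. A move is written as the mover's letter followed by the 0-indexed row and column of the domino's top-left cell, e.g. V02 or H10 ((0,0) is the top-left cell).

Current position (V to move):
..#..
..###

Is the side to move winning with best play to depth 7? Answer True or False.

ply 1, V at ..#../..### | V00=+1→#.#../#.###*; V01=+1→.##../.####
ply 2, H at #.#../#.### | H03=-1→#.###/#.###*
ply 3, V at #.###/#.### | V01=+1→#####/#####*
ply 4: #####/##### is terminal -1 (H); from ..#../..### depth 7

V winning at [..#../..###]: True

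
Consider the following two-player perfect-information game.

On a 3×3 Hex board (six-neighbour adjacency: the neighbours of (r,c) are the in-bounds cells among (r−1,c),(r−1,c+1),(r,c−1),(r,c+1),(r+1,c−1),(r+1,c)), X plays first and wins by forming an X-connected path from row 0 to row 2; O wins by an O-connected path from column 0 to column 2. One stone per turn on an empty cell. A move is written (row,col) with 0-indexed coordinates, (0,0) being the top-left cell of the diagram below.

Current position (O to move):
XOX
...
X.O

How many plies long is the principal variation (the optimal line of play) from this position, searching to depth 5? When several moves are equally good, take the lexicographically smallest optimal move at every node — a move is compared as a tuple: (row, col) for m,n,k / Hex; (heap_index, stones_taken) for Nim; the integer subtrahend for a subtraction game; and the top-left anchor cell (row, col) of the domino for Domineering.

PV length from [XOX/.../X.O]: 2 plies

ply 1, O at XOX/.../X.O | (1,0)=-1→XOX/O../X.O*; (1,1)=-1→XOX/.O./X.O; (1,2)=-1→XOX/..O/X.O; (2,1)=-1→XOX/.../XOO
ply 2, X at XOX/O../X.O | (1,1)=+1→XOX/OX./X.O*; (1,2)=+1→XOX/O.X/X.O; (2,1)=+1→XOX/O../XXO
ply 3: XOX/OX./X.O is terminal -1 (O); from XOX/.../X.O depth 5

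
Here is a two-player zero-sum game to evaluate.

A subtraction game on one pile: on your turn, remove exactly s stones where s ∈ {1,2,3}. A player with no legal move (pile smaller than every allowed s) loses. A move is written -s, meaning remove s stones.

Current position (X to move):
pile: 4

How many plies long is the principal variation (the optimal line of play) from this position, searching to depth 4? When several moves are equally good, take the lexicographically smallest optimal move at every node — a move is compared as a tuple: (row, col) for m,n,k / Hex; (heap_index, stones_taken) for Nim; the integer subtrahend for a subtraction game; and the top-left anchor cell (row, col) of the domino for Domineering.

p1 X@[4]: -1[3]-1* -2[2]-1 -3[1]-1
p2 O@[3]: -1[2]-1 -2[1]-1 -3[0]+1*
p3 X@[0] terminal -1; root [4] d4

PV length from [4]: 2 plies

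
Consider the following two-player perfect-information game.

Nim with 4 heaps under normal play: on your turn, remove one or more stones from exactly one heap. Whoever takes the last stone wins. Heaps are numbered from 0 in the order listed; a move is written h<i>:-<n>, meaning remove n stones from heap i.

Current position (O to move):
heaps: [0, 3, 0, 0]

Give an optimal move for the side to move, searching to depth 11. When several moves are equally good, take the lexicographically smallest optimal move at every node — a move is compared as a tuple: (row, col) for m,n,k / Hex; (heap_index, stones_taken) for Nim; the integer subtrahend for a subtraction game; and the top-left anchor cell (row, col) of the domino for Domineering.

ply 1, O at (0,3,0,0) | h1:-1=-1→(0,2,0,0); h1:-2=-1→(0,1,0,0); h1:-3=+1→(0,0,0,0)*
ply 2: (0,0,0,0) is terminal -1 (X); from (0,3,0,0) depth 11

O's best at [(0,3,0,0)]: h1:-3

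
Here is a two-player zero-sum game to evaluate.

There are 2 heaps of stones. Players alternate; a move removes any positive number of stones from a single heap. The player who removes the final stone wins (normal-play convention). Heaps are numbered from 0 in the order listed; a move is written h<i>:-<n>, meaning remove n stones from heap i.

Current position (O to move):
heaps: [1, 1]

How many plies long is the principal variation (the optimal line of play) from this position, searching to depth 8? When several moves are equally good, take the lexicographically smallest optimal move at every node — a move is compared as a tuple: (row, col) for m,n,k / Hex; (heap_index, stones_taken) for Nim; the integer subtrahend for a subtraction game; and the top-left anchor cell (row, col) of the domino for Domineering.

PV length from [(1,1)]: 2 plies

p1 O@[(1,1)]: h0:-1[(0,1)]-1* h1:-1[(1,0)]-1
p2 X@[(0,1)]: h1:-1[(0,0)]+1*
p3 O@[(0,0)] terminal -1; root [(1,1)] d8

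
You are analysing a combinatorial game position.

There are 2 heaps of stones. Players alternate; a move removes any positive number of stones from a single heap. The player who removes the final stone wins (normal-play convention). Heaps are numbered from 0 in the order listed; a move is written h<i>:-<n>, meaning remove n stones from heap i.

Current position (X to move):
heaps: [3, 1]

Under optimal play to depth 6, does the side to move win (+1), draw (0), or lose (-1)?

value((3,1), X) = +1

[(3,1)] X move#1: h0:-1:-1/(2,1), h0:-2:+1/(1,1)*, h0:-3:-1/(0,1), h1:-1:-1/(3,0)
[(1,1)] O move#2: h0:-1:-1/(0,1)*, h1:-1:-1/(1,0)
[(0,1)] X move#3: h1:-1:+1/(0,0)*
[(0,0)] end (terminal -1, O#4); searched (3,1) to 6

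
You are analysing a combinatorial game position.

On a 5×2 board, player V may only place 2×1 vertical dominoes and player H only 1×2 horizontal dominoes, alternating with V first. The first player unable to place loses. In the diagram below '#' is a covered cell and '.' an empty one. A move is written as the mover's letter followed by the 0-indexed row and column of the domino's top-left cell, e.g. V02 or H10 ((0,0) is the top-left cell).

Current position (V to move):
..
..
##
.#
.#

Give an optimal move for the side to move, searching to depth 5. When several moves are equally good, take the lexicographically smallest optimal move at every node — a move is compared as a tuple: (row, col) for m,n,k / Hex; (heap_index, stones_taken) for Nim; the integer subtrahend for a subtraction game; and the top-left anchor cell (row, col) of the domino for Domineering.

V's best at [../../##/.#/.#]: V00

p1 V@[../../##/.#/.#]: V00[#./#./##/.#/.#]+1* V01[.#/.#/##/.#/.#]+1 V30[../../##/##/##]-1
p2 H@[#./#./##/.#/.#] terminal -1; root [../../##/.#/.#] d5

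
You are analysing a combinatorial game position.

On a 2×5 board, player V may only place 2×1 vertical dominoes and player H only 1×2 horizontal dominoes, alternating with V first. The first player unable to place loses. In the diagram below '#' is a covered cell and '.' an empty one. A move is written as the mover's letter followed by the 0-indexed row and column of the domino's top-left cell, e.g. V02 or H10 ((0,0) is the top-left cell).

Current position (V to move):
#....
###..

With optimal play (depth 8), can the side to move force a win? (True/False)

[#..../###..] V move#1: V03:+1/#..#./####.*, V04:-1/#...#/###.#
[#..#./####.] H move#2: H01:-1/####./####.*
[####./####.] V move#3: V04:+1/#####/#####*
[#####/#####] end (terminal -1, H#4); searched #..../###.. to 8

V winning at [#..../###..]: True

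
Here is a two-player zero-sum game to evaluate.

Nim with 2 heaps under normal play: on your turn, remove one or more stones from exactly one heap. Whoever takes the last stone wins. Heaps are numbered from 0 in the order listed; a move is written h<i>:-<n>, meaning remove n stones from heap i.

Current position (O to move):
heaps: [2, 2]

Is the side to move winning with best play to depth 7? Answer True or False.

[(2,2)] O move#1: h0:-1:-1/(1,2)*, h0:-2:-1/(0,2), h1:-1:-1/(2,1), h1:-2:-1/(2,0)
[(1,2)] X move#2: h0:-1:-1/(0,2), h1:-1:+1/(1,1)*, h1:-2:-1/(1,0)
[(1,1)] O move#3: h0:-1:-1/(0,1)*, h1:-1:-1/(1,0)
[(0,1)] X move#4: h1:-1:+1/(0,0)*
[(0,0)] end (terminal -1, O#5); searched (2,2) to 7

O winning at [(2,2)]: False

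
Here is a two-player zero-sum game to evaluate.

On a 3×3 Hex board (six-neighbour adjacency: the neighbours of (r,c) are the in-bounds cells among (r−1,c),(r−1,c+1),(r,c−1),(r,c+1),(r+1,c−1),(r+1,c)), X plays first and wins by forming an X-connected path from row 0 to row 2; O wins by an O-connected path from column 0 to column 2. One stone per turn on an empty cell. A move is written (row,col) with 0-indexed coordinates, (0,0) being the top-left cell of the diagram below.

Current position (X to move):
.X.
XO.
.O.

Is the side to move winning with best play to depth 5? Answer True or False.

[.X./XO./.O.] X move#1: (0,0):-1/XX./XO./.O., (0,2):-1/.XX/XO./.O., (1,2):-1/.X./XOX/.O., (2,0):+1/.X./XO./XO.*, (2,2):-1/.X./XO./.OX
[.X./XO./XO.] end (terminal -1, O#2); searched .X./XO./.O. to 5

X winning at [.X./XO./.O.]: True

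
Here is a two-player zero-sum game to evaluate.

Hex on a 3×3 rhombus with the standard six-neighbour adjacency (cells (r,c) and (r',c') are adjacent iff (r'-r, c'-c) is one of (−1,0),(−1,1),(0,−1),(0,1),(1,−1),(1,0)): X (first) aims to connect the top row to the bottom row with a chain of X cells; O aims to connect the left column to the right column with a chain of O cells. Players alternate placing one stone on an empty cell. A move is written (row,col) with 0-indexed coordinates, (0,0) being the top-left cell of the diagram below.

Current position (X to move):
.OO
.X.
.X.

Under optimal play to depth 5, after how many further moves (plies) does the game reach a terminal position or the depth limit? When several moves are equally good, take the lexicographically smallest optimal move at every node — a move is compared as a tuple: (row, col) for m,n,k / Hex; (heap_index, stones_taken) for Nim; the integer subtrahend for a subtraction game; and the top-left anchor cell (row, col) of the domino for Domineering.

PV length from [.OO/.X./.X.]: 2 plies

ply 1, X at .OO/.X./.X. | (0,0)=-1→XOO/.X./.X.*; (1,0)=-1→.OO/XX./.X.; (1,2)=-1→.OO/.XX/.X.; (2,0)=-1→.OO/.X./XX.; (2,2)=-1→.OO/.X./.XX
ply 2, O at XOO/.X./.X. | (1,0)=+1→XOO/OX./.X.*; (1,2)=-1→XOO/.XO/.X.; (2,0)=-1→XOO/.X./OX.; (2,2)=-1→XOO/.X./.XO
ply 3: XOO/OX./.X. is terminal -1 (X); from .OO/.X./.X. depth 5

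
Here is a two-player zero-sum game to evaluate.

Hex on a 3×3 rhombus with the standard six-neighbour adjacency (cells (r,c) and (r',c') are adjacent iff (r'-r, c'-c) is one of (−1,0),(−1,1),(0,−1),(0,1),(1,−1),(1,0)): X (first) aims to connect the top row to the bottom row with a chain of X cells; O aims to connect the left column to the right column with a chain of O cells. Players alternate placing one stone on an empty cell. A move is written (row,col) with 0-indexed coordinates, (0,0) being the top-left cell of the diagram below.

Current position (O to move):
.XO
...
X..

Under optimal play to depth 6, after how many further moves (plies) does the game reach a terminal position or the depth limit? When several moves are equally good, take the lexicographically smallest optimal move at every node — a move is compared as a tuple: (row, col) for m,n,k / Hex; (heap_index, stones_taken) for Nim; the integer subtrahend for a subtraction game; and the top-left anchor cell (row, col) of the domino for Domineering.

ply 1, O at .XO/.../X.. | (0,0)=-1→OXO/.../X..*; (1,0)=-1→.XO/O../X..; (1,1)=-1→.XO/.O./X..; (1,2)=-1→.XO/..O/X..; (2,1)=-1→.XO/.../XO.; (2,2)=-1→.XO/.../X.O
ply 2, X at OXO/.../X.. | (1,0)=+1→OXO/X../X..*; (1,1)=+1→OXO/.X./X..; (1,2)=+1→OXO/..X/X..; (2,1)=+1→OXO/.../XX.; (2,2)=+1→OXO/.../X.X
ply 3: OXO/X../X.. is terminal -1 (O); from .XO/.../X.. depth 6

PV length from [.XO/.../X..]: 2 plies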